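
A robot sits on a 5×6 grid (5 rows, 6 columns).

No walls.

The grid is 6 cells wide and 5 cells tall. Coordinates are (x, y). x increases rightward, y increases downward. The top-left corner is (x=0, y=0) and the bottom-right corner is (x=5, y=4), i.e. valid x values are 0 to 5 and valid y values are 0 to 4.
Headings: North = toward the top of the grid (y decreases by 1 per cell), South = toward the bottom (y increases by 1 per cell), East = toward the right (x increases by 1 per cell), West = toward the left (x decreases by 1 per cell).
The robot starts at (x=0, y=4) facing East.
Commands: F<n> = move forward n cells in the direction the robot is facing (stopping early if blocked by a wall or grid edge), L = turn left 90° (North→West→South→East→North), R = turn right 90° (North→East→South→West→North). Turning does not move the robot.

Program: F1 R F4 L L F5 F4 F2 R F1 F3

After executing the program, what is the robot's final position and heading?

Start: (x=0, y=4), facing East
  F1: move forward 1, now at (x=1, y=4)
  R: turn right, now facing South
  F4: move forward 0/4 (blocked), now at (x=1, y=4)
  L: turn left, now facing East
  L: turn left, now facing North
  F5: move forward 4/5 (blocked), now at (x=1, y=0)
  F4: move forward 0/4 (blocked), now at (x=1, y=0)
  F2: move forward 0/2 (blocked), now at (x=1, y=0)
  R: turn right, now facing East
  F1: move forward 1, now at (x=2, y=0)
  F3: move forward 3, now at (x=5, y=0)
Final: (x=5, y=0), facing East

Answer: Final position: (x=5, y=0), facing East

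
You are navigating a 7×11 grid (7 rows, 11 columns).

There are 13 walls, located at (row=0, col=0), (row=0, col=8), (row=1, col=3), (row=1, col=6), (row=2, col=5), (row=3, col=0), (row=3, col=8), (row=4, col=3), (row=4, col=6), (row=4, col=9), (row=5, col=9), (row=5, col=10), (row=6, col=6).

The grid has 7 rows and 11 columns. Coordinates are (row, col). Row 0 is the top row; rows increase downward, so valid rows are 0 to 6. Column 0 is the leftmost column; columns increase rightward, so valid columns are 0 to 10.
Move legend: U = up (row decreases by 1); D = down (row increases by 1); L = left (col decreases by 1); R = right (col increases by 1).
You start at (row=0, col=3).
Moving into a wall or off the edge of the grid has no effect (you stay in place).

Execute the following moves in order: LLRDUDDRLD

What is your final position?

Answer: Final position: (row=3, col=2)

Derivation:
Start: (row=0, col=3)
  L (left): (row=0, col=3) -> (row=0, col=2)
  L (left): (row=0, col=2) -> (row=0, col=1)
  R (right): (row=0, col=1) -> (row=0, col=2)
  D (down): (row=0, col=2) -> (row=1, col=2)
  U (up): (row=1, col=2) -> (row=0, col=2)
  D (down): (row=0, col=2) -> (row=1, col=2)
  D (down): (row=1, col=2) -> (row=2, col=2)
  R (right): (row=2, col=2) -> (row=2, col=3)
  L (left): (row=2, col=3) -> (row=2, col=2)
  D (down): (row=2, col=2) -> (row=3, col=2)
Final: (row=3, col=2)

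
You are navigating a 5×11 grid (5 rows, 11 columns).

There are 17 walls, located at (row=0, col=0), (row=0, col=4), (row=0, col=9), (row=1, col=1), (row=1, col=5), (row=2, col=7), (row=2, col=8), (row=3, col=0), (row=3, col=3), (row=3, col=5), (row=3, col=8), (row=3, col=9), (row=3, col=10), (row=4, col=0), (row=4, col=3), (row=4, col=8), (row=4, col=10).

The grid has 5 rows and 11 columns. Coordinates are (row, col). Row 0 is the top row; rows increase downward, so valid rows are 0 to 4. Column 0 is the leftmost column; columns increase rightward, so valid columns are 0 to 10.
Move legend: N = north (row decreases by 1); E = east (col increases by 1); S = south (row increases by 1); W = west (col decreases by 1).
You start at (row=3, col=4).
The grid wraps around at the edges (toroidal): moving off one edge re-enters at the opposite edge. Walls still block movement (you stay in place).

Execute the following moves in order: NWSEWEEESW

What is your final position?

Answer: Final position: (row=3, col=6)

Derivation:
Start: (row=3, col=4)
  N (north): (row=3, col=4) -> (row=2, col=4)
  W (west): (row=2, col=4) -> (row=2, col=3)
  S (south): blocked, stay at (row=2, col=3)
  E (east): (row=2, col=3) -> (row=2, col=4)
  W (west): (row=2, col=4) -> (row=2, col=3)
  E (east): (row=2, col=3) -> (row=2, col=4)
  E (east): (row=2, col=4) -> (row=2, col=5)
  E (east): (row=2, col=5) -> (row=2, col=6)
  S (south): (row=2, col=6) -> (row=3, col=6)
  W (west): blocked, stay at (row=3, col=6)
Final: (row=3, col=6)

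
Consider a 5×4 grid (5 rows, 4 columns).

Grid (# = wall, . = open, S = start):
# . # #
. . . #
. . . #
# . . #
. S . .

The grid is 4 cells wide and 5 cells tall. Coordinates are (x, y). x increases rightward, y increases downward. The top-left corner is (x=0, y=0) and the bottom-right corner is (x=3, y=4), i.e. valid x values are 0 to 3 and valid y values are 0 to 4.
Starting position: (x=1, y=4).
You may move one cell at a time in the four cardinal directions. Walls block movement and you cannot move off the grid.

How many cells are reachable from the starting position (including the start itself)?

BFS flood-fill from (x=1, y=4):
  Distance 0: (x=1, y=4)
  Distance 1: (x=1, y=3), (x=0, y=4), (x=2, y=4)
  Distance 2: (x=1, y=2), (x=2, y=3), (x=3, y=4)
  Distance 3: (x=1, y=1), (x=0, y=2), (x=2, y=2)
  Distance 4: (x=1, y=0), (x=0, y=1), (x=2, y=1)
Total reachable: 13 (grid has 13 open cells total)

Answer: Reachable cells: 13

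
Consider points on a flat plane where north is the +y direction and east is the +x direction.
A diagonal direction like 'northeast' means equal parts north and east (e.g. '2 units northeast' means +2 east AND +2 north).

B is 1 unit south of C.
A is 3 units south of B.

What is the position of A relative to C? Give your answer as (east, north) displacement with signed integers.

Answer: A is at (east=0, north=-4) relative to C.

Derivation:
Place C at the origin (east=0, north=0).
  B is 1 unit south of C: delta (east=+0, north=-1); B at (east=0, north=-1).
  A is 3 units south of B: delta (east=+0, north=-3); A at (east=0, north=-4).
Therefore A relative to C: (east=0, north=-4).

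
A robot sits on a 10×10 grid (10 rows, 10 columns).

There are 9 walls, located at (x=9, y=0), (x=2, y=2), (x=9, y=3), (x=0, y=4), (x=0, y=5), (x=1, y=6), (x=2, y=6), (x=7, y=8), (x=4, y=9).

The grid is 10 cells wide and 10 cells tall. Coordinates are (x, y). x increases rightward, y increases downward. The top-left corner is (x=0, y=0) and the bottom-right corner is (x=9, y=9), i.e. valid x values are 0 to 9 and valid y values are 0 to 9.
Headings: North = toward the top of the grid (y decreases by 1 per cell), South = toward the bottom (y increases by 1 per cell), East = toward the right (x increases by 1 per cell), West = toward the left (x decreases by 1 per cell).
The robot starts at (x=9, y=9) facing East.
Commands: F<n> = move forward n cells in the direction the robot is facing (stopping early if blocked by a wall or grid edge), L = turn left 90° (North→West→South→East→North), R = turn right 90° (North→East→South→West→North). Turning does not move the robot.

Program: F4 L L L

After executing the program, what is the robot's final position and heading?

Answer: Final position: (x=9, y=9), facing South

Derivation:
Start: (x=9, y=9), facing East
  F4: move forward 0/4 (blocked), now at (x=9, y=9)
  L: turn left, now facing North
  L: turn left, now facing West
  L: turn left, now facing South
Final: (x=9, y=9), facing South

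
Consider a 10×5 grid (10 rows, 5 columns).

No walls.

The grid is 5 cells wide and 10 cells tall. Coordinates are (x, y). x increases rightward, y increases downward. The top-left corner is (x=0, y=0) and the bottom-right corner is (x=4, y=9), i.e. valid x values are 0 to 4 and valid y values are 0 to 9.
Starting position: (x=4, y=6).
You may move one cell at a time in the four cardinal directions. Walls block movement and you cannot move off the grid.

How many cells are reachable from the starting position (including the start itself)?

BFS flood-fill from (x=4, y=6):
  Distance 0: (x=4, y=6)
  Distance 1: (x=4, y=5), (x=3, y=6), (x=4, y=7)
  Distance 2: (x=4, y=4), (x=3, y=5), (x=2, y=6), (x=3, y=7), (x=4, y=8)
  Distance 3: (x=4, y=3), (x=3, y=4), (x=2, y=5), (x=1, y=6), (x=2, y=7), (x=3, y=8), (x=4, y=9)
  Distance 4: (x=4, y=2), (x=3, y=3), (x=2, y=4), (x=1, y=5), (x=0, y=6), (x=1, y=7), (x=2, y=8), (x=3, y=9)
  Distance 5: (x=4, y=1), (x=3, y=2), (x=2, y=3), (x=1, y=4), (x=0, y=5), (x=0, y=7), (x=1, y=8), (x=2, y=9)
  Distance 6: (x=4, y=0), (x=3, y=1), (x=2, y=2), (x=1, y=3), (x=0, y=4), (x=0, y=8), (x=1, y=9)
  Distance 7: (x=3, y=0), (x=2, y=1), (x=1, y=2), (x=0, y=3), (x=0, y=9)
  Distance 8: (x=2, y=0), (x=1, y=1), (x=0, y=2)
  Distance 9: (x=1, y=0), (x=0, y=1)
  Distance 10: (x=0, y=0)
Total reachable: 50 (grid has 50 open cells total)

Answer: Reachable cells: 50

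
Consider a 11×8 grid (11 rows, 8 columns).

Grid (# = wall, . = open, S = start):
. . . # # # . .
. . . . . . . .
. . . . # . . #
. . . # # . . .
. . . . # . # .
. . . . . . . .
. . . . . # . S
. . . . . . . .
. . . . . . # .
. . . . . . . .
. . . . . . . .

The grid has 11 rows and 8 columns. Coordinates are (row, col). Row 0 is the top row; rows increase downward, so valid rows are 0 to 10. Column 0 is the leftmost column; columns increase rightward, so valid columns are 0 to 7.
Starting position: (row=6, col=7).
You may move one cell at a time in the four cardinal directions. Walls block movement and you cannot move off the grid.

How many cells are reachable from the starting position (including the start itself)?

Answer: Reachable cells: 77

Derivation:
BFS flood-fill from (row=6, col=7):
  Distance 0: (row=6, col=7)
  Distance 1: (row=5, col=7), (row=6, col=6), (row=7, col=7)
  Distance 2: (row=4, col=7), (row=5, col=6), (row=7, col=6), (row=8, col=7)
  Distance 3: (row=3, col=7), (row=5, col=5), (row=7, col=5), (row=9, col=7)
  Distance 4: (row=3, col=6), (row=4, col=5), (row=5, col=4), (row=7, col=4), (row=8, col=5), (row=9, col=6), (row=10, col=7)
  Distance 5: (row=2, col=6), (row=3, col=5), (row=5, col=3), (row=6, col=4), (row=7, col=3), (row=8, col=4), (row=9, col=5), (row=10, col=6)
  Distance 6: (row=1, col=6), (row=2, col=5), (row=4, col=3), (row=5, col=2), (row=6, col=3), (row=7, col=2), (row=8, col=3), (row=9, col=4), (row=10, col=5)
  Distance 7: (row=0, col=6), (row=1, col=5), (row=1, col=7), (row=4, col=2), (row=5, col=1), (row=6, col=2), (row=7, col=1), (row=8, col=2), (row=9, col=3), (row=10, col=4)
  Distance 8: (row=0, col=7), (row=1, col=4), (row=3, col=2), (row=4, col=1), (row=5, col=0), (row=6, col=1), (row=7, col=0), (row=8, col=1), (row=9, col=2), (row=10, col=3)
  Distance 9: (row=1, col=3), (row=2, col=2), (row=3, col=1), (row=4, col=0), (row=6, col=0), (row=8, col=0), (row=9, col=1), (row=10, col=2)
  Distance 10: (row=1, col=2), (row=2, col=1), (row=2, col=3), (row=3, col=0), (row=9, col=0), (row=10, col=1)
  Distance 11: (row=0, col=2), (row=1, col=1), (row=2, col=0), (row=10, col=0)
  Distance 12: (row=0, col=1), (row=1, col=0)
  Distance 13: (row=0, col=0)
Total reachable: 77 (grid has 77 open cells total)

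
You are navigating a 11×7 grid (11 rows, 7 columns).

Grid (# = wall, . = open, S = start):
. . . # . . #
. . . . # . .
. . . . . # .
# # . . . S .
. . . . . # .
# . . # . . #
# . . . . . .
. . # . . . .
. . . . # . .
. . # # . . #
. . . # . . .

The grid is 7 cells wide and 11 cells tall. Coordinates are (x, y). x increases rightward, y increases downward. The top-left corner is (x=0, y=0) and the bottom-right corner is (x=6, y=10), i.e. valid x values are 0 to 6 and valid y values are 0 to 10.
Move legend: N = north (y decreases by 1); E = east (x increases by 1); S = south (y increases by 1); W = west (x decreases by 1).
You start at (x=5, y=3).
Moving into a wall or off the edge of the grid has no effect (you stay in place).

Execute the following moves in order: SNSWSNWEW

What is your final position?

Answer: Final position: (x=3, y=3)

Derivation:
Start: (x=5, y=3)
  S (south): blocked, stay at (x=5, y=3)
  N (north): blocked, stay at (x=5, y=3)
  S (south): blocked, stay at (x=5, y=3)
  W (west): (x=5, y=3) -> (x=4, y=3)
  S (south): (x=4, y=3) -> (x=4, y=4)
  N (north): (x=4, y=4) -> (x=4, y=3)
  W (west): (x=4, y=3) -> (x=3, y=3)
  E (east): (x=3, y=3) -> (x=4, y=3)
  W (west): (x=4, y=3) -> (x=3, y=3)
Final: (x=3, y=3)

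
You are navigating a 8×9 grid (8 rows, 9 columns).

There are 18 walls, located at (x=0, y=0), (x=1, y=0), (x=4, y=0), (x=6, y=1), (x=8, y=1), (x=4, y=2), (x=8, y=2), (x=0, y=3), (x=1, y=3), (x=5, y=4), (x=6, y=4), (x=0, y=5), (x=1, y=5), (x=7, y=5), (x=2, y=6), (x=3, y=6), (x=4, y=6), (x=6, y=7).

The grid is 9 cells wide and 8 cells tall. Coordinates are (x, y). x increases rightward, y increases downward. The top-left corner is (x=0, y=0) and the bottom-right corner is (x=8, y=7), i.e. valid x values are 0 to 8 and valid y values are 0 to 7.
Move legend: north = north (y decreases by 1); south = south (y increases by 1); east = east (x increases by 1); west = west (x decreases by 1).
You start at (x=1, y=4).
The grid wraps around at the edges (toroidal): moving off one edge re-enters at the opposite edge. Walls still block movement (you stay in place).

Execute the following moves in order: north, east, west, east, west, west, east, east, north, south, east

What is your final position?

Answer: Final position: (x=3, y=4)

Derivation:
Start: (x=1, y=4)
  north (north): blocked, stay at (x=1, y=4)
  east (east): (x=1, y=4) -> (x=2, y=4)
  west (west): (x=2, y=4) -> (x=1, y=4)
  east (east): (x=1, y=4) -> (x=2, y=4)
  west (west): (x=2, y=4) -> (x=1, y=4)
  west (west): (x=1, y=4) -> (x=0, y=4)
  east (east): (x=0, y=4) -> (x=1, y=4)
  east (east): (x=1, y=4) -> (x=2, y=4)
  north (north): (x=2, y=4) -> (x=2, y=3)
  south (south): (x=2, y=3) -> (x=2, y=4)
  east (east): (x=2, y=4) -> (x=3, y=4)
Final: (x=3, y=4)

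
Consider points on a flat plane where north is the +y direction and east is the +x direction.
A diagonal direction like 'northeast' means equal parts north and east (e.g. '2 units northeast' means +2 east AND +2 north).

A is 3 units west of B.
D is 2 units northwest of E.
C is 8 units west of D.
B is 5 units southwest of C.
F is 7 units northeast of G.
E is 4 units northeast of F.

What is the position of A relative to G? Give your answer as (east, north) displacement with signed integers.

Place G at the origin (east=0, north=0).
  F is 7 units northeast of G: delta (east=+7, north=+7); F at (east=7, north=7).
  E is 4 units northeast of F: delta (east=+4, north=+4); E at (east=11, north=11).
  D is 2 units northwest of E: delta (east=-2, north=+2); D at (east=9, north=13).
  C is 8 units west of D: delta (east=-8, north=+0); C at (east=1, north=13).
  B is 5 units southwest of C: delta (east=-5, north=-5); B at (east=-4, north=8).
  A is 3 units west of B: delta (east=-3, north=+0); A at (east=-7, north=8).
Therefore A relative to G: (east=-7, north=8).

Answer: A is at (east=-7, north=8) relative to G.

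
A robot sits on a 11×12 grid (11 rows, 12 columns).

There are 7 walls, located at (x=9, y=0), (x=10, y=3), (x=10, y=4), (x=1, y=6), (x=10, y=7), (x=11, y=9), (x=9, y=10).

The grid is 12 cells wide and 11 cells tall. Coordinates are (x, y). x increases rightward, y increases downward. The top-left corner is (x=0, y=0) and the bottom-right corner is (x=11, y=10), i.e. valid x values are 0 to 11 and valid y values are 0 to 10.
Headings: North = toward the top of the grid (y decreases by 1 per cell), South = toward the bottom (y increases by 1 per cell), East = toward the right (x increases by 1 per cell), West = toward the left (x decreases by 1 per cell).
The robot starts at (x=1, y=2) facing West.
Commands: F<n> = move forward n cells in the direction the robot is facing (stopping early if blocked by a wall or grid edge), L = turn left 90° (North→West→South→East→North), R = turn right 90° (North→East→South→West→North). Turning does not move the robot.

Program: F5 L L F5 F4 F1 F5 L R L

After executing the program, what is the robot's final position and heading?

Start: (x=1, y=2), facing West
  F5: move forward 1/5 (blocked), now at (x=0, y=2)
  L: turn left, now facing South
  L: turn left, now facing East
  F5: move forward 5, now at (x=5, y=2)
  F4: move forward 4, now at (x=9, y=2)
  F1: move forward 1, now at (x=10, y=2)
  F5: move forward 1/5 (blocked), now at (x=11, y=2)
  L: turn left, now facing North
  R: turn right, now facing East
  L: turn left, now facing North
Final: (x=11, y=2), facing North

Answer: Final position: (x=11, y=2), facing North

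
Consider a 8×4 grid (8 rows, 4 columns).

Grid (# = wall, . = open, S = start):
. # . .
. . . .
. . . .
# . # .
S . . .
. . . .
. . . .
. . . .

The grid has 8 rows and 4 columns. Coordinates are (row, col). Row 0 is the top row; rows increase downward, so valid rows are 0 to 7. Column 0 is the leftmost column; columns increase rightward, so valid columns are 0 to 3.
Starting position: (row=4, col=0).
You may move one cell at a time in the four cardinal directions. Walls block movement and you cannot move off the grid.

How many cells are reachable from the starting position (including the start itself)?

Answer: Reachable cells: 29

Derivation:
BFS flood-fill from (row=4, col=0):
  Distance 0: (row=4, col=0)
  Distance 1: (row=4, col=1), (row=5, col=0)
  Distance 2: (row=3, col=1), (row=4, col=2), (row=5, col=1), (row=6, col=0)
  Distance 3: (row=2, col=1), (row=4, col=3), (row=5, col=2), (row=6, col=1), (row=7, col=0)
  Distance 4: (row=1, col=1), (row=2, col=0), (row=2, col=2), (row=3, col=3), (row=5, col=3), (row=6, col=2), (row=7, col=1)
  Distance 5: (row=1, col=0), (row=1, col=2), (row=2, col=3), (row=6, col=3), (row=7, col=2)
  Distance 6: (row=0, col=0), (row=0, col=2), (row=1, col=3), (row=7, col=3)
  Distance 7: (row=0, col=3)
Total reachable: 29 (grid has 29 open cells total)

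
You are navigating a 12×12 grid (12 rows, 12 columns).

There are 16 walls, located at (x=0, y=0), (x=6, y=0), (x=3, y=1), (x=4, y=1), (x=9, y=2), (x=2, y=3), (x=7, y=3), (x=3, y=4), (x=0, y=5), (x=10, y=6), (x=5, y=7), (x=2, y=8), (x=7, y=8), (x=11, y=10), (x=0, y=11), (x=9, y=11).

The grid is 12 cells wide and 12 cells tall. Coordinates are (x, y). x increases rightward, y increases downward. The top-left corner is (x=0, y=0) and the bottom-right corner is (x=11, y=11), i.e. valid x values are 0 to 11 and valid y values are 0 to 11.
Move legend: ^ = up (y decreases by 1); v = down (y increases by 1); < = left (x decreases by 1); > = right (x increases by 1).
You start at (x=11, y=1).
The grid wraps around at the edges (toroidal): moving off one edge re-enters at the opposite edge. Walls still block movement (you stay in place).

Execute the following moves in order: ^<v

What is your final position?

Answer: Final position: (x=10, y=1)

Derivation:
Start: (x=11, y=1)
  ^ (up): (x=11, y=1) -> (x=11, y=0)
  < (left): (x=11, y=0) -> (x=10, y=0)
  v (down): (x=10, y=0) -> (x=10, y=1)
Final: (x=10, y=1)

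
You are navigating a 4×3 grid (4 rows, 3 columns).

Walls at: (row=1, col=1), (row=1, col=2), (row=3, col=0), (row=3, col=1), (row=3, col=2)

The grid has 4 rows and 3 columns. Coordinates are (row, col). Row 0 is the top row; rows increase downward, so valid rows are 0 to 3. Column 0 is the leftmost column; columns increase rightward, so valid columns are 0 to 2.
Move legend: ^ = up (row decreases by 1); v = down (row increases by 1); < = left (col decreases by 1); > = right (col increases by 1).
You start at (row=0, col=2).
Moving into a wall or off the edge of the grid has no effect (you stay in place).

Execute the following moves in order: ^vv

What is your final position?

Start: (row=0, col=2)
  ^ (up): blocked, stay at (row=0, col=2)
  v (down): blocked, stay at (row=0, col=2)
  v (down): blocked, stay at (row=0, col=2)
Final: (row=0, col=2)

Answer: Final position: (row=0, col=2)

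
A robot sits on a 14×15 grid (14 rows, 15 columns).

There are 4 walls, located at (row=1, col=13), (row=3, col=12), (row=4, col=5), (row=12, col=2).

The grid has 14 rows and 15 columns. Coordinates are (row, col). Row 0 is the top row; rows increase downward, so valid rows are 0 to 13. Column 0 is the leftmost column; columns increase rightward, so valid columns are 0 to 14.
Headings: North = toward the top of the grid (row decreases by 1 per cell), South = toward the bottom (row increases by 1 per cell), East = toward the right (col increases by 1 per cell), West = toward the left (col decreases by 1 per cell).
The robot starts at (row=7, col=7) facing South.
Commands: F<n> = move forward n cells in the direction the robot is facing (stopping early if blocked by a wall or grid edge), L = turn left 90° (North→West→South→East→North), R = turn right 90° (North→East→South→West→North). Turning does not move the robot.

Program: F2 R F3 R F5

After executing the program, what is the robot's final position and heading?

Answer: Final position: (row=4, col=4), facing North

Derivation:
Start: (row=7, col=7), facing South
  F2: move forward 2, now at (row=9, col=7)
  R: turn right, now facing West
  F3: move forward 3, now at (row=9, col=4)
  R: turn right, now facing North
  F5: move forward 5, now at (row=4, col=4)
Final: (row=4, col=4), facing North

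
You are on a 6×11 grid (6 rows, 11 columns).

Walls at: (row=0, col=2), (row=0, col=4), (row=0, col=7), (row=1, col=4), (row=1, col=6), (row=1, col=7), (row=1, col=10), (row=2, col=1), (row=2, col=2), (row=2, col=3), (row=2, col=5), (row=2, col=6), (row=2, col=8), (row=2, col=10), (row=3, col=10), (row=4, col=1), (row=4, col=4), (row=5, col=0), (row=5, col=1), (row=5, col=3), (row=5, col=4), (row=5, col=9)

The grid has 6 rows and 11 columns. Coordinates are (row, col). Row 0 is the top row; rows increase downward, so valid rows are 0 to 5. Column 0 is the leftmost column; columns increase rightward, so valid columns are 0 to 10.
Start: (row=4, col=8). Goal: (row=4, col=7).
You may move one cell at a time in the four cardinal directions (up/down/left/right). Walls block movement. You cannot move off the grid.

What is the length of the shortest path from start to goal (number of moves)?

Answer: Shortest path length: 1

Derivation:
BFS from (row=4, col=8) until reaching (row=4, col=7):
  Distance 0: (row=4, col=8)
  Distance 1: (row=3, col=8), (row=4, col=7), (row=4, col=9), (row=5, col=8)  <- goal reached here
One shortest path (1 moves): (row=4, col=8) -> (row=4, col=7)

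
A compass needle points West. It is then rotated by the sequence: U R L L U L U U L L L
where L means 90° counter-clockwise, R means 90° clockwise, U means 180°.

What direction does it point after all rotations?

Answer: Final heading: South

Derivation:
Start: West
  U (U-turn (180°)) -> East
  R (right (90° clockwise)) -> South
  L (left (90° counter-clockwise)) -> East
  L (left (90° counter-clockwise)) -> North
  U (U-turn (180°)) -> South
  L (left (90° counter-clockwise)) -> East
  U (U-turn (180°)) -> West
  U (U-turn (180°)) -> East
  L (left (90° counter-clockwise)) -> North
  L (left (90° counter-clockwise)) -> West
  L (left (90° counter-clockwise)) -> South
Final: South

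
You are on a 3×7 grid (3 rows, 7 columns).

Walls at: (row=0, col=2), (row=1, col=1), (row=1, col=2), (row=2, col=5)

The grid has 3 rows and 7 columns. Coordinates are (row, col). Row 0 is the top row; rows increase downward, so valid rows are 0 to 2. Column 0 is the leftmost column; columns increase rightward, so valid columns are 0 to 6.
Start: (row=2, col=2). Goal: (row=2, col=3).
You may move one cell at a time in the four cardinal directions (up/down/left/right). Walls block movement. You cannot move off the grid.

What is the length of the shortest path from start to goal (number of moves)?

Answer: Shortest path length: 1

Derivation:
BFS from (row=2, col=2) until reaching (row=2, col=3):
  Distance 0: (row=2, col=2)
  Distance 1: (row=2, col=1), (row=2, col=3)  <- goal reached here
One shortest path (1 moves): (row=2, col=2) -> (row=2, col=3)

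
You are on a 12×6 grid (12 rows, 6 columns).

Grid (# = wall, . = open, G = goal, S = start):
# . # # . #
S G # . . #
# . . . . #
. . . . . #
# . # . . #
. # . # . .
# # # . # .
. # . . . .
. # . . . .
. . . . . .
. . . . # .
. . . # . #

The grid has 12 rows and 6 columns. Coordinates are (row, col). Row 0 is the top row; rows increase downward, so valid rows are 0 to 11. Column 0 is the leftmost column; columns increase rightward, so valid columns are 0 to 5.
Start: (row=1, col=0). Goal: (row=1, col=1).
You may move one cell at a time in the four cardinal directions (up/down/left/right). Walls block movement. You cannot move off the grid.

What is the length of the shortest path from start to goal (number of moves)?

Answer: Shortest path length: 1

Derivation:
BFS from (row=1, col=0) until reaching (row=1, col=1):
  Distance 0: (row=1, col=0)
  Distance 1: (row=1, col=1)  <- goal reached here
One shortest path (1 moves): (row=1, col=0) -> (row=1, col=1)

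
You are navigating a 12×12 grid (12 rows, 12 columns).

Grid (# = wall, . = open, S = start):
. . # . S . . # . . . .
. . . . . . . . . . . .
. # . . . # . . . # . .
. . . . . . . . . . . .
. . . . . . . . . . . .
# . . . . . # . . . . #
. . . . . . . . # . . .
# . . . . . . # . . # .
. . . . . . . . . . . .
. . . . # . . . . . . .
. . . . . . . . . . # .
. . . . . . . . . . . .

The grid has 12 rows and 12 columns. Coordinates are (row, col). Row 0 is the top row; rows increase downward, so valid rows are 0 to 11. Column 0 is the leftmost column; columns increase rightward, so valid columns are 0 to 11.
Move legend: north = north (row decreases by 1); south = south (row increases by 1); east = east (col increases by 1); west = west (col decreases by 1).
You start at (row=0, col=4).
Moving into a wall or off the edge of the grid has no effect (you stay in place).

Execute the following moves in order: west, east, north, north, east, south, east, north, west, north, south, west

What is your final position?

Start: (row=0, col=4)
  west (west): (row=0, col=4) -> (row=0, col=3)
  east (east): (row=0, col=3) -> (row=0, col=4)
  north (north): blocked, stay at (row=0, col=4)
  north (north): blocked, stay at (row=0, col=4)
  east (east): (row=0, col=4) -> (row=0, col=5)
  south (south): (row=0, col=5) -> (row=1, col=5)
  east (east): (row=1, col=5) -> (row=1, col=6)
  north (north): (row=1, col=6) -> (row=0, col=6)
  west (west): (row=0, col=6) -> (row=0, col=5)
  north (north): blocked, stay at (row=0, col=5)
  south (south): (row=0, col=5) -> (row=1, col=5)
  west (west): (row=1, col=5) -> (row=1, col=4)
Final: (row=1, col=4)

Answer: Final position: (row=1, col=4)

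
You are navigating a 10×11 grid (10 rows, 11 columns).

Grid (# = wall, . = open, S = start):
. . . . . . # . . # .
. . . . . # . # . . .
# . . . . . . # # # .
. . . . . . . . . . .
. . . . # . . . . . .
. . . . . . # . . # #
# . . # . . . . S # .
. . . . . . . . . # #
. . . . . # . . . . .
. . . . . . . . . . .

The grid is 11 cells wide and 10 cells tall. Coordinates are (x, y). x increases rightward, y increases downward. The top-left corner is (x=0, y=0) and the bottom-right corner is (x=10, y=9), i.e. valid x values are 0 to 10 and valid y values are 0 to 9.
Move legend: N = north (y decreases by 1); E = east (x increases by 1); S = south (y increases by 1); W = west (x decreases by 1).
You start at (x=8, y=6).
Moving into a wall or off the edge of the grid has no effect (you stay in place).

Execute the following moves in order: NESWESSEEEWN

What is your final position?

Answer: Final position: (x=9, y=8)

Derivation:
Start: (x=8, y=6)
  N (north): (x=8, y=6) -> (x=8, y=5)
  E (east): blocked, stay at (x=8, y=5)
  S (south): (x=8, y=5) -> (x=8, y=6)
  W (west): (x=8, y=6) -> (x=7, y=6)
  E (east): (x=7, y=6) -> (x=8, y=6)
  S (south): (x=8, y=6) -> (x=8, y=7)
  S (south): (x=8, y=7) -> (x=8, y=8)
  E (east): (x=8, y=8) -> (x=9, y=8)
  E (east): (x=9, y=8) -> (x=10, y=8)
  E (east): blocked, stay at (x=10, y=8)
  W (west): (x=10, y=8) -> (x=9, y=8)
  N (north): blocked, stay at (x=9, y=8)
Final: (x=9, y=8)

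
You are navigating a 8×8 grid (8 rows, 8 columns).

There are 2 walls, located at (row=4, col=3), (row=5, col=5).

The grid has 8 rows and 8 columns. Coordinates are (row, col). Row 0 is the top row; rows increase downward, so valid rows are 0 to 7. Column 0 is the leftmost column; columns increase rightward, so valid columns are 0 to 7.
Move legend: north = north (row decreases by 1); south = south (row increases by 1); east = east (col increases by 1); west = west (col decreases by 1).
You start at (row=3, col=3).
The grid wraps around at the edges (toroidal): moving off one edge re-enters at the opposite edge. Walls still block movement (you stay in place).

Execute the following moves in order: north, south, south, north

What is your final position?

Start: (row=3, col=3)
  north (north): (row=3, col=3) -> (row=2, col=3)
  south (south): (row=2, col=3) -> (row=3, col=3)
  south (south): blocked, stay at (row=3, col=3)
  north (north): (row=3, col=3) -> (row=2, col=3)
Final: (row=2, col=3)

Answer: Final position: (row=2, col=3)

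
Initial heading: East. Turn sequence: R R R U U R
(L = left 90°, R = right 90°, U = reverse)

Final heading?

Answer: Final heading: East

Derivation:
Start: East
  R (right (90° clockwise)) -> South
  R (right (90° clockwise)) -> West
  R (right (90° clockwise)) -> North
  U (U-turn (180°)) -> South
  U (U-turn (180°)) -> North
  R (right (90° clockwise)) -> East
Final: East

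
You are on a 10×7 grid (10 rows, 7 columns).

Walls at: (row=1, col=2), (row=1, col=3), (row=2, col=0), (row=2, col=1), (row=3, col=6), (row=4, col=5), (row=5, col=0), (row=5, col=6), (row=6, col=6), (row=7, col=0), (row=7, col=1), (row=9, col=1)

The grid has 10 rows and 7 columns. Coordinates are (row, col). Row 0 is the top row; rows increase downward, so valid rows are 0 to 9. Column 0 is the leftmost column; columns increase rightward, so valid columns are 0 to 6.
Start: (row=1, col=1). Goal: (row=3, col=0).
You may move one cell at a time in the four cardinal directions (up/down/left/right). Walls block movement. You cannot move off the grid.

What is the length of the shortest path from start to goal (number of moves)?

BFS from (row=1, col=1) until reaching (row=3, col=0):
  Distance 0: (row=1, col=1)
  Distance 1: (row=0, col=1), (row=1, col=0)
  Distance 2: (row=0, col=0), (row=0, col=2)
  Distance 3: (row=0, col=3)
  Distance 4: (row=0, col=4)
  Distance 5: (row=0, col=5), (row=1, col=4)
  Distance 6: (row=0, col=6), (row=1, col=5), (row=2, col=4)
  Distance 7: (row=1, col=6), (row=2, col=3), (row=2, col=5), (row=3, col=4)
  Distance 8: (row=2, col=2), (row=2, col=6), (row=3, col=3), (row=3, col=5), (row=4, col=4)
  Distance 9: (row=3, col=2), (row=4, col=3), (row=5, col=4)
  Distance 10: (row=3, col=1), (row=4, col=2), (row=5, col=3), (row=5, col=5), (row=6, col=4)
  Distance 11: (row=3, col=0), (row=4, col=1), (row=5, col=2), (row=6, col=3), (row=6, col=5), (row=7, col=4)  <- goal reached here
One shortest path (11 moves): (row=1, col=1) -> (row=0, col=1) -> (row=0, col=2) -> (row=0, col=3) -> (row=0, col=4) -> (row=1, col=4) -> (row=2, col=4) -> (row=2, col=3) -> (row=2, col=2) -> (row=3, col=2) -> (row=3, col=1) -> (row=3, col=0)

Answer: Shortest path length: 11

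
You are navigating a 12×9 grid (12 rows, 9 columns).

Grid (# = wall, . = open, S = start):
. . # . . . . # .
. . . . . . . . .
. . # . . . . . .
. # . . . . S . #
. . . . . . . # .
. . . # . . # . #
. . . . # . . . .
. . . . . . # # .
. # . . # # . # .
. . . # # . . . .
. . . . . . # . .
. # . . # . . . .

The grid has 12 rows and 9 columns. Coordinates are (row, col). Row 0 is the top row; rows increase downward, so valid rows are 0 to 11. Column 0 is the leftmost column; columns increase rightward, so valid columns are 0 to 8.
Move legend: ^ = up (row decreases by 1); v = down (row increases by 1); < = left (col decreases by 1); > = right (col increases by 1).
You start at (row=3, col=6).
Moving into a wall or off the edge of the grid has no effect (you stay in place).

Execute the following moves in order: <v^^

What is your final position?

Answer: Final position: (row=2, col=5)

Derivation:
Start: (row=3, col=6)
  < (left): (row=3, col=6) -> (row=3, col=5)
  v (down): (row=3, col=5) -> (row=4, col=5)
  ^ (up): (row=4, col=5) -> (row=3, col=5)
  ^ (up): (row=3, col=5) -> (row=2, col=5)
Final: (row=2, col=5)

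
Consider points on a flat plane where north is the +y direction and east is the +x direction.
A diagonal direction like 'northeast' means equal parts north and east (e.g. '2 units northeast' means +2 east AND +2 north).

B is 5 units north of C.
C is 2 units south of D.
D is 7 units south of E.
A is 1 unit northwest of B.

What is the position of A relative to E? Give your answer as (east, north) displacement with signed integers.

Answer: A is at (east=-1, north=-3) relative to E.

Derivation:
Place E at the origin (east=0, north=0).
  D is 7 units south of E: delta (east=+0, north=-7); D at (east=0, north=-7).
  C is 2 units south of D: delta (east=+0, north=-2); C at (east=0, north=-9).
  B is 5 units north of C: delta (east=+0, north=+5); B at (east=0, north=-4).
  A is 1 unit northwest of B: delta (east=-1, north=+1); A at (east=-1, north=-3).
Therefore A relative to E: (east=-1, north=-3).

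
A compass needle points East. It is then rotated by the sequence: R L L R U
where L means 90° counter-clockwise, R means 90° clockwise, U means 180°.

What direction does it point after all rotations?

Start: East
  R (right (90° clockwise)) -> South
  L (left (90° counter-clockwise)) -> East
  L (left (90° counter-clockwise)) -> North
  R (right (90° clockwise)) -> East
  U (U-turn (180°)) -> West
Final: West

Answer: Final heading: West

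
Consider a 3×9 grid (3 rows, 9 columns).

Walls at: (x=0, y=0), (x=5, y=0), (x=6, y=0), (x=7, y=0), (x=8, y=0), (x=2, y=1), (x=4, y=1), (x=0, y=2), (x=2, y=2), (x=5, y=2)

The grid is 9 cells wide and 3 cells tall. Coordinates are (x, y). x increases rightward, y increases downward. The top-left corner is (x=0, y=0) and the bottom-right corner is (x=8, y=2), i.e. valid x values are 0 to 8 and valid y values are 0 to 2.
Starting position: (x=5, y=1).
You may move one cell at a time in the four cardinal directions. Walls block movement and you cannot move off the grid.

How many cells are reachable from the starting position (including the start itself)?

BFS flood-fill from (x=5, y=1):
  Distance 0: (x=5, y=1)
  Distance 1: (x=6, y=1)
  Distance 2: (x=7, y=1), (x=6, y=2)
  Distance 3: (x=8, y=1), (x=7, y=2)
  Distance 4: (x=8, y=2)
Total reachable: 7 (grid has 17 open cells total)

Answer: Reachable cells: 7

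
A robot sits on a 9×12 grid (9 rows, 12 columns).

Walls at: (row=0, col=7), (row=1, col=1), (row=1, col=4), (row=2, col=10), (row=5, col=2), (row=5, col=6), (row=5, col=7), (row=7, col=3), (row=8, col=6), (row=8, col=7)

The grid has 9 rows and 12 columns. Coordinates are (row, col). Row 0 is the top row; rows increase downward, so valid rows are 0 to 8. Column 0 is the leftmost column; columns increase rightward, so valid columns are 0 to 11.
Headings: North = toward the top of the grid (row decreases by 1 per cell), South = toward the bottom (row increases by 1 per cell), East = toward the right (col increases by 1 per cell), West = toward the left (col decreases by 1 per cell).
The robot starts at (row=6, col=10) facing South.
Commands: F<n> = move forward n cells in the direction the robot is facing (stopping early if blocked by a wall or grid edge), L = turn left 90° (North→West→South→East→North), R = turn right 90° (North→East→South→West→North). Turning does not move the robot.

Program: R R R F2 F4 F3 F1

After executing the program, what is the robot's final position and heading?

Start: (row=6, col=10), facing South
  R: turn right, now facing West
  R: turn right, now facing North
  R: turn right, now facing East
  F2: move forward 1/2 (blocked), now at (row=6, col=11)
  F4: move forward 0/4 (blocked), now at (row=6, col=11)
  F3: move forward 0/3 (blocked), now at (row=6, col=11)
  F1: move forward 0/1 (blocked), now at (row=6, col=11)
Final: (row=6, col=11), facing East

Answer: Final position: (row=6, col=11), facing East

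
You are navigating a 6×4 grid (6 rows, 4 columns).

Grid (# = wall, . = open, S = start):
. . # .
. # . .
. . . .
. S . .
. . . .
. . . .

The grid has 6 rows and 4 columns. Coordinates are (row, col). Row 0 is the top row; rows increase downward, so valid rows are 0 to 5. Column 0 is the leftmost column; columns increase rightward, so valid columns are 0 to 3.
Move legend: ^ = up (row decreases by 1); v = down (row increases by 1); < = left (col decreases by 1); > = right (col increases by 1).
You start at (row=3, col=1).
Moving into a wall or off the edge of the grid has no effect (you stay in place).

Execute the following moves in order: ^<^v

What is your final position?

Answer: Final position: (row=2, col=0)

Derivation:
Start: (row=3, col=1)
  ^ (up): (row=3, col=1) -> (row=2, col=1)
  < (left): (row=2, col=1) -> (row=2, col=0)
  ^ (up): (row=2, col=0) -> (row=1, col=0)
  v (down): (row=1, col=0) -> (row=2, col=0)
Final: (row=2, col=0)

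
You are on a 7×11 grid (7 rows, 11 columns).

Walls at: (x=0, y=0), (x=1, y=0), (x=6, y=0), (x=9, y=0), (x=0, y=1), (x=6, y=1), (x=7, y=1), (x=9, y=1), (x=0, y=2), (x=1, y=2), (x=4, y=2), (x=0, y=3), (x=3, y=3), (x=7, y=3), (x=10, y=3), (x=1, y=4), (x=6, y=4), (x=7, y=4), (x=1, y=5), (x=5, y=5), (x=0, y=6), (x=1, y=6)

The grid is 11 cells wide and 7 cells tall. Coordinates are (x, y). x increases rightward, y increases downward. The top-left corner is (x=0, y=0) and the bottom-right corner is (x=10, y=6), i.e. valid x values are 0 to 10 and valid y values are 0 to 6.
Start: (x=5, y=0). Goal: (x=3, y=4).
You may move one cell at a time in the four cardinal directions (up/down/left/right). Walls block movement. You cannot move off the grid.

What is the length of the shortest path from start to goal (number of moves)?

Answer: Shortest path length: 6

Derivation:
BFS from (x=5, y=0) until reaching (x=3, y=4):
  Distance 0: (x=5, y=0)
  Distance 1: (x=4, y=0), (x=5, y=1)
  Distance 2: (x=3, y=0), (x=4, y=1), (x=5, y=2)
  Distance 3: (x=2, y=0), (x=3, y=1), (x=6, y=2), (x=5, y=3)
  Distance 4: (x=2, y=1), (x=3, y=2), (x=7, y=2), (x=4, y=3), (x=6, y=3), (x=5, y=4)
  Distance 5: (x=1, y=1), (x=2, y=2), (x=8, y=2), (x=4, y=4)
  Distance 6: (x=8, y=1), (x=9, y=2), (x=2, y=3), (x=8, y=3), (x=3, y=4), (x=4, y=5)  <- goal reached here
One shortest path (6 moves): (x=5, y=0) -> (x=5, y=1) -> (x=5, y=2) -> (x=5, y=3) -> (x=4, y=3) -> (x=4, y=4) -> (x=3, y=4)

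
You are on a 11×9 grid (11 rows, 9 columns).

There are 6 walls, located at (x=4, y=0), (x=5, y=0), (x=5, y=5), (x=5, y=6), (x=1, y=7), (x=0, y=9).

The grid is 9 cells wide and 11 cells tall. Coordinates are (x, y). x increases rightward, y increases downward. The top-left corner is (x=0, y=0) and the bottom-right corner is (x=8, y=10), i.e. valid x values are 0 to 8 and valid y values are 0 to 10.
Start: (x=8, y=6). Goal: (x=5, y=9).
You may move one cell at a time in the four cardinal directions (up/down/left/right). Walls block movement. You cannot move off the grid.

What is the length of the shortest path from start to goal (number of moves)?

BFS from (x=8, y=6) until reaching (x=5, y=9):
  Distance 0: (x=8, y=6)
  Distance 1: (x=8, y=5), (x=7, y=6), (x=8, y=7)
  Distance 2: (x=8, y=4), (x=7, y=5), (x=6, y=6), (x=7, y=7), (x=8, y=8)
  Distance 3: (x=8, y=3), (x=7, y=4), (x=6, y=5), (x=6, y=7), (x=7, y=8), (x=8, y=9)
  Distance 4: (x=8, y=2), (x=7, y=3), (x=6, y=4), (x=5, y=7), (x=6, y=8), (x=7, y=9), (x=8, y=10)
  Distance 5: (x=8, y=1), (x=7, y=2), (x=6, y=3), (x=5, y=4), (x=4, y=7), (x=5, y=8), (x=6, y=9), (x=7, y=10)
  Distance 6: (x=8, y=0), (x=7, y=1), (x=6, y=2), (x=5, y=3), (x=4, y=4), (x=4, y=6), (x=3, y=7), (x=4, y=8), (x=5, y=9), (x=6, y=10)  <- goal reached here
One shortest path (6 moves): (x=8, y=6) -> (x=7, y=6) -> (x=6, y=6) -> (x=6, y=7) -> (x=5, y=7) -> (x=5, y=8) -> (x=5, y=9)

Answer: Shortest path length: 6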